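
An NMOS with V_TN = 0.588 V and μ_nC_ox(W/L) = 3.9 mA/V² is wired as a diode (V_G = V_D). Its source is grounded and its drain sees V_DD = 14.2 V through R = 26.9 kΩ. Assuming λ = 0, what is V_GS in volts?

V_GS = 1.09 V

With gate tied to drain, V_GS = V_DS ≥ V_GS − V_TN, so the device is in saturation.
KCL at the drain: ½ k_n (V_GS − V_TN)² = (V_DD − V_GS)/R.
Let x = V_GS − 0.588. Then 52.5 x² + x − 13.61 = 0, giving x = 0.5 V (positive root), so V_GS = 1.09 V.
I_D = (V_DD − V_GS)/R = (14.2 − 1.09) / 26.9 = 0.487 mA.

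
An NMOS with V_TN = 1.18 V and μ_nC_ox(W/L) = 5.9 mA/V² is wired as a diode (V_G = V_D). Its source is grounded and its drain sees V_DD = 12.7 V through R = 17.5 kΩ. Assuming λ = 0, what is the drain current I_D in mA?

I_D = 0.632 mA

With gate tied to drain, V_GS = V_DS ≥ V_GS − V_TN, so the device is in saturation.
KCL at the drain: ½ k_n (V_GS − V_TN)² = (V_DD − V_GS)/R.
Let x = V_GS − 1.18. Then 51.6 x² + x − 11.52 = 0, giving x = 0.463 V (positive root), so V_GS = 1.64 V.
I_D = (V_DD − V_GS)/R = (12.7 − 1.64) / 17.5 = 0.632 mA.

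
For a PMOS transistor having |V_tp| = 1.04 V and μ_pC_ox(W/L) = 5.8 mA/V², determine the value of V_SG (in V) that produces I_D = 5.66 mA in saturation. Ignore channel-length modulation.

V_SG = 2.44 V

In saturation I_D = ½ k_p (V_SG − |V_tp|)², so V_SG − |V_tp| = √(2 I_D / k_p) = √(2 × 5.66 / 5.8) = 1.4 V.
V_SG = 1.04 + 1.4 = 2.44 V.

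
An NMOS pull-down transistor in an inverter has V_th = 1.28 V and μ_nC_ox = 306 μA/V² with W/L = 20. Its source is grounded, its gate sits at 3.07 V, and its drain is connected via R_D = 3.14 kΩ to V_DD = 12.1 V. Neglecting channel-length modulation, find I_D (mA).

V_GS = V_G = 3.07 V, so V_ov = 3.07 − 1.28 = 1.79 V.
k_n = μ_nC_ox · (W/L) = 6.12 mA/V².
Assume saturation: I_D = ½ k_n V_ov² = 0.5 × 6.12 × 1.79² = 9.8 mA, giving V_DS = V_DD − I_D R_D = 12.1 − 9.8 × 3.14 = -18.7 V.
But -18.7 V < V_ov = 1.79 V, so the device is actually in triode.
In triode I_D = k_n[V_ov V_DS − ½ V_DS²] and I_D = (V_DD − V_DS)/R_D. Equating: 9.61 V_DS² − 35.4 V_DS + 12.1 = 0, giving V_DS = 0.381 V (the root below V_ov).
I_D = (12.1 − 0.381) / 3.14 = 3.73 mA.

I_D = 3.73 mA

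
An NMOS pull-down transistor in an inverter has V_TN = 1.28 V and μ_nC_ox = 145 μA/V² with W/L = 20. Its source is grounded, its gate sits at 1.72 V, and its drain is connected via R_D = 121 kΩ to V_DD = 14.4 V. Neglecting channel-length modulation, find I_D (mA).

V_GS = V_G = 1.72 V, so V_ov = 1.72 − 1.28 = 0.44 V.
k_n = μ_nC_ox · (W/L) = 2.9 mA/V².
Assume saturation: I_D = ½ k_n V_ov² = 0.5 × 2.9 × 0.44² = 0.281 mA, giving V_DS = V_DD − I_D R_D = 14.4 − 0.281 × 121 = -19.6 V.
But -19.6 V < V_ov = 0.44 V, so the device is actually in triode.
In triode I_D = k_n[V_ov V_DS − ½ V_DS²] and I_D = (V_DD − V_DS)/R_D. Equating: 175 V_DS² − 155.4 V_DS + 14.4 = 0, giving V_DS = 0.105 V (the root below V_ov).
I_D = (14.4 − 0.105) / 121 = 0.118 mA.

I_D = 0.118 mA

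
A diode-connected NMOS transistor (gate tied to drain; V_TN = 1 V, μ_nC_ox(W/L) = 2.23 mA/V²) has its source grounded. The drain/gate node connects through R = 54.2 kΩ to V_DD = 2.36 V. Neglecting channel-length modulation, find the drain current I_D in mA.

With gate tied to drain, V_GS = V_DS ≥ V_GS − V_TN, so the device is in saturation.
KCL at the drain: ½ k_n (V_GS − V_TN)² = (V_DD − V_GS)/R.
Let x = V_GS − 1. Then 60.4 x² + x − 1.36 = 0, giving x = 0.142 V (positive root), so V_GS = 1.14 V.
I_D = (V_DD − V_GS)/R = (2.36 − 1.14) / 54.2 = 0.0225 mA.

I_D = 0.0225 mA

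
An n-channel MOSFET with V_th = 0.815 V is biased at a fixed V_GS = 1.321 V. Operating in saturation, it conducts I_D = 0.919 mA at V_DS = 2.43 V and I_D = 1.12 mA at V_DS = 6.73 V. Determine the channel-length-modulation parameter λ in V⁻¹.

λ = 0.0580 V⁻¹

With V_GS fixed, I_D ∝ (1 + λ V_DS) in saturation, so I_D2/I_D1 = (1 + λ V_DS2)/(1 + λ V_DS1).
1.12/0.919 = 1.219 = (1 + 6.73 λ)/(1 + 2.43 λ).
Solving: λ (I_D1 V_DS2 − I_D2 V_DS1) = I_D2 − I_D1, so λ = (1.12 − 0.919) / (0.919 × 6.73 − 1.12 × 2.43) = 0.201 / 3.46 = 0.058 V⁻¹.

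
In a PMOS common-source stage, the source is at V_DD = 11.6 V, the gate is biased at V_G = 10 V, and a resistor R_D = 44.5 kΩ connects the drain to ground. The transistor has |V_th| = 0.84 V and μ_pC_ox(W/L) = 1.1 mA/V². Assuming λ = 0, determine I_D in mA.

I_D = 0.251 mA

V_SG = V_DD − V_G = 11.6 − 10 = 1.6 V, so V_ov = 1.6 − 0.84 = 0.76 V.
Assume saturation: I_D = ½ k_p V_ov² = 0.5 × 1.1 × 0.76² = 0.318 mA, giving V_SD = V_DD − I_D R_D = 11.6 − 0.318 × 44.5 = -2.54 V.
But -2.54 V < V_ov = 0.76 V, so the device is actually in triode.
In triode I_D = k_p[V_ov V_SD − ½ V_SD²] and I_D = (V_DD − V_SD)/R_D. Equating: 24.5 V_SD² − 38.2 V_SD + 11.6 = 0, giving V_SD = 0.413 V (the root below V_ov).
I_D = (11.6 − 0.413) / 44.5 = 0.251 mA.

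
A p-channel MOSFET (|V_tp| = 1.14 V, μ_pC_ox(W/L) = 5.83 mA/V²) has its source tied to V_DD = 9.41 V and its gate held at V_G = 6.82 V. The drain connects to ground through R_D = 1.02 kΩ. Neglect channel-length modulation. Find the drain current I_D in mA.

V_SG = V_DD − V_G = 9.41 − 6.82 = 2.59 V, so V_ov = 2.59 − 1.14 = 1.45 V.
Assume saturation: I_D = ½ k_p V_ov² = 0.5 × 5.83 × 1.45² = 6.13 mA, giving V_SD = V_DD − I_D R_D = 9.41 − 6.13 × 1.02 = 3.16 V.
V_SD = 3.16 V ≥ V_ov = 1.45 V, confirming saturation.

I_D = 6.13 mA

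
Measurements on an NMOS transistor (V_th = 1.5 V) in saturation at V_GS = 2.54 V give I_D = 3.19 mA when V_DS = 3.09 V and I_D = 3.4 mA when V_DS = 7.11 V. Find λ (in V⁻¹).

λ = 0.0172 V⁻¹

With V_GS fixed, I_D ∝ (1 + λ V_DS) in saturation, so I_D2/I_D1 = (1 + λ V_DS2)/(1 + λ V_DS1).
3.4/3.19 = 1.066 = (1 + 7.11 λ)/(1 + 3.09 λ).
Solving: λ (I_D1 V_DS2 − I_D2 V_DS1) = I_D2 − I_D1, so λ = (3.4 − 3.19) / (3.19 × 7.11 − 3.4 × 3.09) = 0.21 / 12.2 = 0.0172 V⁻¹.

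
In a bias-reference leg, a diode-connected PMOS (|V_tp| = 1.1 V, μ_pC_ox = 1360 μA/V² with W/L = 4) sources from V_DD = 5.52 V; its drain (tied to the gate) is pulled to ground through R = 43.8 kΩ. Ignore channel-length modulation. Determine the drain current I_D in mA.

I_D = 0.0966 mA

With gate tied to drain, V_SG = V_SD ≥ V_SG − |V_tp|, so the device is in saturation.
k_p = μ_pC_ox · (W/L) = 5.44 mA/V².
KCL at the drain: ½ k_p (V_SG − |V_tp|)² = (V_DD − V_SG)/R.
Let x = V_SG − 1.1. Then 119 x² + x − 4.42 = 0, giving x = 0.188 V (positive root), so V_SG = 1.29 V.
I_D = (V_DD − V_SG)/R = (5.52 − 1.29) / 43.8 = 0.0966 mA.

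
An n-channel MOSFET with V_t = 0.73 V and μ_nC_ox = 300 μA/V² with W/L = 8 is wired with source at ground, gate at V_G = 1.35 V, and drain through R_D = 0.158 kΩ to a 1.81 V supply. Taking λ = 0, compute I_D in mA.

V_GS = V_G = 1.35 V, so V_ov = 1.35 − 0.73 = 0.62 V.
k_n = μ_nC_ox · (W/L) = 2.4 mA/V².
Assume saturation: I_D = ½ k_n V_ov² = 0.5 × 2.4 × 0.62² = 0.461 mA, giving V_DS = V_DD − I_D R_D = 1.81 − 0.461 × 0.158 = 1.74 V.
V_DS = 1.74 V ≥ V_ov = 0.62 V, confirming saturation.

I_D = 0.461 mA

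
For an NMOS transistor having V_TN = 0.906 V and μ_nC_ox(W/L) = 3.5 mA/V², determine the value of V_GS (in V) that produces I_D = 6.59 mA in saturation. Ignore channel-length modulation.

V_GS = 2.85 V

In saturation I_D = ½ k_n (V_GS − V_TN)², so V_GS − V_TN = √(2 I_D / k_n) = √(2 × 6.59 / 3.5) = 1.94 V.
V_GS = 0.906 + 1.94 = 2.85 V.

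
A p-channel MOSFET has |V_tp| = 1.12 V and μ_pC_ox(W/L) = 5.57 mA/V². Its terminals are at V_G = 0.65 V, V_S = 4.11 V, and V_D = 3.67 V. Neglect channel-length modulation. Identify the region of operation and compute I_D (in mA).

Triode; I_D = 5.20 mA

V_SG = V_S − V_G = 4.11 − 0.65 = 3.46 V; V_SD = V_S − V_D = 4.11 − 3.67 = 0.44 V.
V_ov = V_SG − |V_tp| = 3.46 − 1.12 = 2.34 V.
Since V_SD = 0.44 V < V_ov = 2.34 V, the device is in the triode region.
I_D = k_p [V_ov · V_SD − ½ V_SD²] = 5.57 × [2.34 × 0.44 − 0.5 × 0.44²] = 5.2 mA.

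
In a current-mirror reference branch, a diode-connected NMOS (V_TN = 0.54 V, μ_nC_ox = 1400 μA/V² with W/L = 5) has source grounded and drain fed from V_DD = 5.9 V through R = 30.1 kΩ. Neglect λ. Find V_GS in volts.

With gate tied to drain, V_GS = V_DS ≥ V_GS − V_TN, so the device is in saturation.
k_n = μ_nC_ox · (W/L) = 7 mA/V².
KCL at the drain: ½ k_n (V_GS − V_TN)² = (V_DD − V_GS)/R.
Let x = V_GS − 0.54. Then 105 x² + x − 5.36 = 0, giving x = 0.221 V (positive root), so V_GS = 0.761 V.
I_D = (V_DD − V_GS)/R = (5.9 − 0.761) / 30.1 = 0.171 mA.

V_GS = 0.761 V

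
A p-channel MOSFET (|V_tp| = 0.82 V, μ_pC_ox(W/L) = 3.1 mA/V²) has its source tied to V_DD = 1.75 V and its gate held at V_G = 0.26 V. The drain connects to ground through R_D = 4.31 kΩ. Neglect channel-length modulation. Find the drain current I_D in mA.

I_D = 0.359 mA

V_SG = V_DD − V_G = 1.75 − 0.26 = 1.49 V, so V_ov = 1.49 − 0.82 = 0.67 V.
Assume saturation: I_D = ½ k_p V_ov² = 0.5 × 3.1 × 0.67² = 0.696 mA, giving V_SD = V_DD − I_D R_D = 1.75 − 0.696 × 4.31 = -1.25 V.
But -1.25 V < V_ov = 0.67 V, so the device is actually in triode.
In triode I_D = k_p[V_ov V_SD − ½ V_SD²] and I_D = (V_DD − V_SD)/R_D. Equating: 6.68 V_SD² − 9.952 V_SD + 1.75 = 0, giving V_SD = 0.204 V (the root below V_ov).
I_D = (1.75 − 0.204) / 4.31 = 0.359 mA.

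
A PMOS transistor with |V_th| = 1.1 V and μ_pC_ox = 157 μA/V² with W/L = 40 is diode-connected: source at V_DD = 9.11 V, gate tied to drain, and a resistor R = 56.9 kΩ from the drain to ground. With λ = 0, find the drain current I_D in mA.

With gate tied to drain, V_SG = V_SD ≥ V_SG − |V_th|, so the device is in saturation.
k_p = μ_pC_ox · (W/L) = 6.28 mA/V².
KCL at the drain: ½ k_p (V_SG − |V_th|)² = (V_DD − V_SG)/R.
Let x = V_SG − 1.1. Then 179 x² + x − 8.01 = 0, giving x = 0.209 V (positive root), so V_SG = 1.31 V.
I_D = (V_DD − V_SG)/R = (9.11 − 1.31) / 56.9 = 0.137 mA.

I_D = 0.137 mA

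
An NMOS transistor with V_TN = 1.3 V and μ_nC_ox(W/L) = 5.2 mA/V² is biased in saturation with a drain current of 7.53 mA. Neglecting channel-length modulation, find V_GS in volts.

V_GS = 3.00 V

In saturation I_D = ½ k_n (V_GS − V_TN)², so V_GS − V_TN = √(2 I_D / k_n) = √(2 × 7.53 / 5.2) = 1.7 V.
V_GS = 1.3 + 1.7 = 3 V.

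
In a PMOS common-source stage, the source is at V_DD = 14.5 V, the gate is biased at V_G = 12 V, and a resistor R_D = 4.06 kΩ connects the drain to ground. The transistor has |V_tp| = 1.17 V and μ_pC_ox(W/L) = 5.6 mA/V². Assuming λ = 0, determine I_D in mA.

I_D = 3.43 mA

V_SG = V_DD − V_G = 14.5 − 12 = 2.5 V, so V_ov = 2.5 − 1.17 = 1.33 V.
Assume saturation: I_D = ½ k_p V_ov² = 0.5 × 5.6 × 1.33² = 4.95 mA, giving V_SD = V_DD − I_D R_D = 14.5 − 4.95 × 4.06 = -5.61 V.
But -5.61 V < V_ov = 1.33 V, so the device is actually in triode.
In triode I_D = k_p[V_ov V_SD − ½ V_SD²] and I_D = (V_DD − V_SD)/R_D. Equating: 11.4 V_SD² − 31.24 V_SD + 14.5 = 0, giving V_SD = 0.591 V (the root below V_ov).
I_D = (14.5 − 0.591) / 4.06 = 3.43 mA.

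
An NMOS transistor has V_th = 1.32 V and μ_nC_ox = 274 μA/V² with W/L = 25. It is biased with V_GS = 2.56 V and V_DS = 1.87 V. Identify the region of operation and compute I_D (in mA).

Saturation; I_D = 5.27 mA

k_n = μ_nC_ox · (W/L) = 6.85 mA/V².
V_ov = V_GS − V_th = 2.56 − 1.32 = 1.24 V.
Since V_DS = 1.87 V ≥ V_ov = 1.24 V, the device is in saturation.
I_D = ½ k_n V_ov² = 0.5 × 6.85 × 1.24² = 5.27 mA.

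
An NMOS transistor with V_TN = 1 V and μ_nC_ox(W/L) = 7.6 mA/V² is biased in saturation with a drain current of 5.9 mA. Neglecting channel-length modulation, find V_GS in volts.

In saturation I_D = ½ k_n (V_GS − V_TN)², so V_GS − V_TN = √(2 I_D / k_n) = √(2 × 5.9 / 7.6) = 1.25 V.
V_GS = 1 + 1.25 = 2.25 V.

V_GS = 2.25 V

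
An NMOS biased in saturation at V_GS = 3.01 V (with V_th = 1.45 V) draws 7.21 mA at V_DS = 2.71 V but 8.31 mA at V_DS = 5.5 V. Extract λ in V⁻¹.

With V_GS fixed, I_D ∝ (1 + λ V_DS) in saturation, so I_D2/I_D1 = (1 + λ V_DS2)/(1 + λ V_DS1).
8.31/7.21 = 1.153 = (1 + 5.5 λ)/(1 + 2.71 λ).
Solving: λ (I_D1 V_DS2 − I_D2 V_DS1) = I_D2 − I_D1, so λ = (8.31 − 7.21) / (7.21 × 5.5 − 8.31 × 2.71) = 1.1 / 17.1 = 0.0642 V⁻¹.

λ = 0.0642 V⁻¹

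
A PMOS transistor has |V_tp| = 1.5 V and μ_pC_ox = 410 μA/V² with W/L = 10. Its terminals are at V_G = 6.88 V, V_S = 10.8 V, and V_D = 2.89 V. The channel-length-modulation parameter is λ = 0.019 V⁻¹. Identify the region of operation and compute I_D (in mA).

Saturation; I_D = 13.8 mA

V_SG = V_S − V_G = 10.8 − 6.88 = 3.92 V; V_SD = V_S − V_D = 10.8 − 2.89 = 7.91 V.
k_p = μ_pC_ox · (W/L) = 4.1 mA/V².
V_ov = V_SG − |V_tp| = 3.92 − 1.5 = 2.42 V.
Since V_SD = 7.91 V ≥ V_ov = 2.42 V, the device is in saturation.
I_D = ½ k_p V_ov² (1 + λ V_SD) = 0.5 × 4.1 × 2.42² × (1 + 0.019 × 7.91) = 13.8 mA.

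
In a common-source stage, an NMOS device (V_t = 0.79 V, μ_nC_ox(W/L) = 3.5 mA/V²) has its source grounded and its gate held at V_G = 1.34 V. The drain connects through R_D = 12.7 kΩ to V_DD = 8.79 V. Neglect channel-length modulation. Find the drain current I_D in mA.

I_D = 0.529 mA

V_GS = V_G = 1.34 V, so V_ov = 1.34 − 0.79 = 0.55 V.
Assume saturation: I_D = ½ k_n V_ov² = 0.5 × 3.5 × 0.55² = 0.529 mA, giving V_DS = V_DD − I_D R_D = 8.79 − 0.529 × 12.7 = 2.07 V.
V_DS = 2.07 V ≥ V_ov = 0.55 V, confirming saturation.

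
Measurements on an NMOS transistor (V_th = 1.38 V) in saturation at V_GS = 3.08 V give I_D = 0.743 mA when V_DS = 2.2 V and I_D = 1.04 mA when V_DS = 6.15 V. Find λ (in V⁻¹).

With V_GS fixed, I_D ∝ (1 + λ V_DS) in saturation, so I_D2/I_D1 = (1 + λ V_DS2)/(1 + λ V_DS1).
1.04/0.743 = 1.4 = (1 + 6.15 λ)/(1 + 2.2 λ).
Solving: λ (I_D1 V_DS2 − I_D2 V_DS1) = I_D2 − I_D1, so λ = (1.04 − 0.743) / (0.743 × 6.15 − 1.04 × 2.2) = 0.297 / 2.28 = 0.13 V⁻¹.

λ = 0.130 V⁻¹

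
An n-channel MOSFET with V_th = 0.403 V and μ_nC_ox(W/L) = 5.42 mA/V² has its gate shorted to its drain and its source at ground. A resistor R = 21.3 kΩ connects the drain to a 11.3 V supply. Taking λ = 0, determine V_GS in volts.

V_GS = 0.829 V

With gate tied to drain, V_GS = V_DS ≥ V_GS − V_th, so the device is in saturation.
KCL at the drain: ½ k_n (V_GS − V_th)² = (V_DD − V_GS)/R.
Let x = V_GS − 0.403. Then 57.7 x² + x − 10.9 = 0, giving x = 0.426 V (positive root), so V_GS = 0.829 V.
I_D = (V_DD − V_GS)/R = (11.3 − 0.829) / 21.3 = 0.492 mA.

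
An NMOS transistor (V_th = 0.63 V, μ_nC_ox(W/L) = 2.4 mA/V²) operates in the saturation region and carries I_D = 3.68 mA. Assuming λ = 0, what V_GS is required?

V_GS = 2.38 V

In saturation I_D = ½ k_n (V_GS − V_th)², so V_GS − V_th = √(2 I_D / k_n) = √(2 × 3.68 / 2.4) = 1.75 V.
V_GS = 0.63 + 1.75 = 2.38 V.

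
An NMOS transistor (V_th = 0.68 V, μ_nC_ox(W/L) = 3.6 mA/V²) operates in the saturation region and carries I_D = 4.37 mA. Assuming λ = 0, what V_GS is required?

V_GS = 2.24 V

In saturation I_D = ½ k_n (V_GS − V_th)², so V_GS − V_th = √(2 I_D / k_n) = √(2 × 4.37 / 3.6) = 1.56 V.
V_GS = 0.68 + 1.56 = 2.24 V.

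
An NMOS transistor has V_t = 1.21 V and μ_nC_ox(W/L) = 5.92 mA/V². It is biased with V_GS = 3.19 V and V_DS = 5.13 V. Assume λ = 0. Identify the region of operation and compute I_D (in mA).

V_ov = V_GS − V_t = 3.19 − 1.21 = 1.98 V.
Since V_DS = 5.13 V ≥ V_ov = 1.98 V, the device is in saturation.
I_D = ½ k_n V_ov² = 0.5 × 5.92 × 1.98² = 11.6 mA.

Saturation; I_D = 11.6 mA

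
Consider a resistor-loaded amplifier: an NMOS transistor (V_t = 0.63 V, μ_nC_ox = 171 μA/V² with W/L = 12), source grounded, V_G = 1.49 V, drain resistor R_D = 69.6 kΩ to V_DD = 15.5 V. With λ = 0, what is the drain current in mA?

V_GS = V_G = 1.49 V, so V_ov = 1.49 − 0.63 = 0.86 V.
k_n = μ_nC_ox · (W/L) = 2.052 mA/V².
Assume saturation: I_D = ½ k_n V_ov² = 0.5 × 2.052 × 0.86² = 0.759 mA, giving V_DS = V_DD − I_D R_D = 15.5 − 0.759 × 69.6 = -37.3 V.
But -37.3 V < V_ov = 0.86 V, so the device is actually in triode.
In triode I_D = k_n[V_ov V_DS − ½ V_DS²] and I_D = (V_DD − V_DS)/R_D. Equating: 71.4 V_DS² − 123.8 V_DS + 15.5 = 0, giving V_DS = 0.136 V (the root below V_ov).
I_D = (15.5 − 0.136) / 69.6 = 0.221 mA.

I_D = 0.221 mA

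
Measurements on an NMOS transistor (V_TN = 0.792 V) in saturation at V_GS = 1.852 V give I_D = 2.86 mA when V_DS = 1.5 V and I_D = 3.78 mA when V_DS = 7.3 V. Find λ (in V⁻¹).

λ = 0.0605 V⁻¹

With V_GS fixed, I_D ∝ (1 + λ V_DS) in saturation, so I_D2/I_D1 = (1 + λ V_DS2)/(1 + λ V_DS1).
3.78/2.86 = 1.322 = (1 + 7.3 λ)/(1 + 1.5 λ).
Solving: λ (I_D1 V_DS2 − I_D2 V_DS1) = I_D2 − I_D1, so λ = (3.78 − 2.86) / (2.86 × 7.3 − 3.78 × 1.5) = 0.92 / 15.2 = 0.0605 V⁻¹.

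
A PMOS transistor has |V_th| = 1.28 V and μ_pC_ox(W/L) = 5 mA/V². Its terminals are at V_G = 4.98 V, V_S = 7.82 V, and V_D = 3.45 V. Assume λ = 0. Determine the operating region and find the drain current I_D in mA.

Saturation; I_D = 6.08 mA

V_SG = V_S − V_G = 7.82 − 4.98 = 2.84 V; V_SD = V_S − V_D = 7.82 − 3.45 = 4.37 V.
V_ov = V_SG − |V_th| = 2.84 − 1.28 = 1.56 V.
Since V_SD = 4.37 V ≥ V_ov = 1.56 V, the device is in saturation.
I_D = ½ k_p V_ov² = 0.5 × 5 × 1.56² = 6.08 mA.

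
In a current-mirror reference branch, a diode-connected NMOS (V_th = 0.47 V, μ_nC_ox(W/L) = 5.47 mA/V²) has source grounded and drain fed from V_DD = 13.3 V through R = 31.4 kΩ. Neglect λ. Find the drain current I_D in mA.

I_D = 0.396 mA

With gate tied to drain, V_GS = V_DS ≥ V_GS − V_th, so the device is in saturation.
KCL at the drain: ½ k_n (V_GS − V_th)² = (V_DD − V_GS)/R.
Let x = V_GS − 0.47. Then 85.9 x² + x − 12.83 = 0, giving x = 0.381 V (positive root), so V_GS = 0.851 V.
I_D = (V_DD − V_GS)/R = (13.3 − 0.851) / 31.4 = 0.396 mA.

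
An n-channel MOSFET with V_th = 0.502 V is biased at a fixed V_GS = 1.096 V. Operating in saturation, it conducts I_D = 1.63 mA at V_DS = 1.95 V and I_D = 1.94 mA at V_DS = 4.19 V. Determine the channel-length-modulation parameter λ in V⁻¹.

λ = 0.102 V⁻¹

With V_GS fixed, I_D ∝ (1 + λ V_DS) in saturation, so I_D2/I_D1 = (1 + λ V_DS2)/(1 + λ V_DS1).
1.94/1.63 = 1.19 = (1 + 4.19 λ)/(1 + 1.95 λ).
Solving: λ (I_D1 V_DS2 − I_D2 V_DS1) = I_D2 − I_D1, so λ = (1.94 − 1.63) / (1.63 × 4.19 − 1.94 × 1.95) = 0.31 / 3.05 = 0.102 V⁻¹.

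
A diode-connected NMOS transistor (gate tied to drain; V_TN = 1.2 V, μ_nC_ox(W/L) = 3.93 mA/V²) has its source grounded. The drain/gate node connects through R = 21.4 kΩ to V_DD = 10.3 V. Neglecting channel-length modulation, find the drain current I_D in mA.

I_D = 0.404 mA

With gate tied to drain, V_GS = V_DS ≥ V_GS − V_TN, so the device is in saturation.
KCL at the drain: ½ k_n (V_GS − V_TN)² = (V_DD − V_GS)/R.
Let x = V_GS − 1.2. Then 42.1 x² + x − 9.1 = 0, giving x = 0.453 V (positive root), so V_GS = 1.65 V.
I_D = (V_DD − V_GS)/R = (10.3 − 1.65) / 21.4 = 0.404 mA.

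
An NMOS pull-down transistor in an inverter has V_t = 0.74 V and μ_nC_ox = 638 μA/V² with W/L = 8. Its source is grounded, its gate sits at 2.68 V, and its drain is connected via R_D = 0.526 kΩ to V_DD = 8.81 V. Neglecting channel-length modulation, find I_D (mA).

I_D = 9.60 mA

V_GS = V_G = 2.68 V, so V_ov = 2.68 − 0.74 = 1.94 V.
k_n = μ_nC_ox · (W/L) = 5.104 mA/V².
Assume saturation: I_D = ½ k_n V_ov² = 0.5 × 5.104 × 1.94² = 9.6 mA, giving V_DS = V_DD − I_D R_D = 8.81 − 9.6 × 0.526 = 3.76 V.
V_DS = 3.76 V ≥ V_ov = 1.94 V, confirming saturation.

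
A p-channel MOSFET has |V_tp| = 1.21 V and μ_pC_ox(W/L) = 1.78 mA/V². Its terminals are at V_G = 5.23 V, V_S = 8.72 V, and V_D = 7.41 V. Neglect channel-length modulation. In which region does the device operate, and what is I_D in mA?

V_SG = V_S − V_G = 8.72 − 5.23 = 3.49 V; V_SD = V_S − V_D = 8.72 − 7.41 = 1.31 V.
V_ov = V_SG − |V_tp| = 3.49 − 1.21 = 2.28 V.
Since V_SD = 1.31 V < V_ov = 2.28 V, the device is in the triode region.
I_D = k_p [V_ov · V_SD − ½ V_SD²] = 1.78 × [2.28 × 1.31 − 0.5 × 1.31²] = 3.79 mA.

Triode; I_D = 3.79 mA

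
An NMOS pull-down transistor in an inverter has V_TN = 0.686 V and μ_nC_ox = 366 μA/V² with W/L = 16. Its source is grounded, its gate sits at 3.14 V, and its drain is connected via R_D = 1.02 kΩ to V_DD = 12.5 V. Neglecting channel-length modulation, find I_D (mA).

I_D = 11.3 mA

V_GS = V_G = 3.14 V, so V_ov = 3.14 − 0.686 = 2.45 V.
k_n = μ_nC_ox · (W/L) = 5.856 mA/V².
Assume saturation: I_D = ½ k_n V_ov² = 0.5 × 5.856 × 2.45² = 17.6 mA, giving V_DS = V_DD − I_D R_D = 12.5 − 17.6 × 1.02 = -5.49 V.
But -5.49 V < V_ov = 2.45 V, so the device is actually in triode.
In triode I_D = k_n[V_ov V_DS − ½ V_DS²] and I_D = (V_DD − V_DS)/R_D. Equating: 2.99 V_DS² − 15.66 V_DS + 12.5 = 0, giving V_DS = 0.982 V (the root below V_ov).
I_D = (12.5 − 0.982) / 1.02 = 11.3 mA.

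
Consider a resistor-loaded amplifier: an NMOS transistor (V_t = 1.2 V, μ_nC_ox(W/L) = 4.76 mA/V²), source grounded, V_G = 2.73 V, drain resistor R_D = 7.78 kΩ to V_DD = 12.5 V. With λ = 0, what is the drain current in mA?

V_GS = V_G = 2.73 V, so V_ov = 2.73 − 1.2 = 1.53 V.
Assume saturation: I_D = ½ k_n V_ov² = 0.5 × 4.76 × 1.53² = 5.57 mA, giving V_DS = V_DD − I_D R_D = 12.5 − 5.57 × 7.78 = -30.8 V.
But -30.8 V < V_ov = 1.53 V, so the device is actually in triode.
In triode I_D = k_n[V_ov V_DS − ½ V_DS²] and I_D = (V_DD − V_DS)/R_D. Equating: 18.5 V_DS² − 57.66 V_DS + 12.5 = 0, giving V_DS = 0.234 V (the root below V_ov).
I_D = (12.5 − 0.234) / 7.78 = 1.58 mA.

I_D = 1.58 mA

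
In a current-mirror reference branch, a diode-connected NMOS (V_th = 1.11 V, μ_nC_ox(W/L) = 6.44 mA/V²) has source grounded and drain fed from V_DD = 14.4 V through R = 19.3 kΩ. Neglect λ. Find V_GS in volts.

With gate tied to drain, V_GS = V_DS ≥ V_GS − V_th, so the device is in saturation.
KCL at the drain: ½ k_n (V_GS − V_th)² = (V_DD − V_GS)/R.
Let x = V_GS − 1.11. Then 62.1 x² + x − 13.29 = 0, giving x = 0.454 V (positive root), so V_GS = 1.56 V.
I_D = (V_DD − V_GS)/R = (14.4 − 1.56) / 19.3 = 0.665 mA.

V_GS = 1.56 V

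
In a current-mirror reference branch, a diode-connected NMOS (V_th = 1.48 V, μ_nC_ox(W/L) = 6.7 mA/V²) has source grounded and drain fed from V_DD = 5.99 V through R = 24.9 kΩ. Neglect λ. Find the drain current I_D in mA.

I_D = 0.172 mA

With gate tied to drain, V_GS = V_DS ≥ V_GS − V_th, so the device is in saturation.
KCL at the drain: ½ k_n (V_GS − V_th)² = (V_DD − V_GS)/R.
Let x = V_GS − 1.48. Then 83.4 x² + x − 4.51 = 0, giving x = 0.227 V (positive root), so V_GS = 1.71 V.
I_D = (V_DD − V_GS)/R = (5.99 − 1.71) / 24.9 = 0.172 mA.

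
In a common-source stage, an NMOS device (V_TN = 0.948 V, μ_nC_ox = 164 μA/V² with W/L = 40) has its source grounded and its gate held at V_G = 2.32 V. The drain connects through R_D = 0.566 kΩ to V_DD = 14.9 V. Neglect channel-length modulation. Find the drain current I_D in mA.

I_D = 6.17 mA

V_GS = V_G = 2.32 V, so V_ov = 2.32 − 0.948 = 1.37 V.
k_n = μ_nC_ox · (W/L) = 6.56 mA/V².
Assume saturation: I_D = ½ k_n V_ov² = 0.5 × 6.56 × 1.37² = 6.17 mA, giving V_DS = V_DD − I_D R_D = 14.9 − 6.17 × 0.566 = 11.4 V.
V_DS = 11.4 V ≥ V_ov = 1.37 V, confirming saturation.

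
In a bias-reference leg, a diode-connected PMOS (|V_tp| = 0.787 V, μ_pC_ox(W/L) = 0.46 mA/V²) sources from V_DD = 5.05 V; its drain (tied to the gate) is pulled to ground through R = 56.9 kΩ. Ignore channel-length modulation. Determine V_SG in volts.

With gate tied to drain, V_SG = V_SD ≥ V_SG − |V_tp|, so the device is in saturation.
KCL at the drain: ½ k_p (V_SG − |V_tp|)² = (V_DD − V_SG)/R.
Let x = V_SG − 0.787. Then 13.1 x² + x − 4.263 = 0, giving x = 0.534 V (positive root), so V_SG = 1.32 V.
I_D = (V_DD − V_SG)/R = (5.05 − 1.32) / 56.9 = 0.0655 mA.

V_SG = 1.32 V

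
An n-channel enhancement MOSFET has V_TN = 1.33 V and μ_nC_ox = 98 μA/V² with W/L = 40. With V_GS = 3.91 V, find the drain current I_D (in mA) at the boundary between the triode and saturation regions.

At the boundary V_DS = V_ov = V_GS − V_TN = 3.91 − 1.33 = 2.58 V.
k_n = μ_nC_ox · (W/L) = 3.92 mA/V².
I_D = ½ k_n V_ov² = 0.5 × 3.92 × 2.58² = 13 mA.

I_D = 13.0 mA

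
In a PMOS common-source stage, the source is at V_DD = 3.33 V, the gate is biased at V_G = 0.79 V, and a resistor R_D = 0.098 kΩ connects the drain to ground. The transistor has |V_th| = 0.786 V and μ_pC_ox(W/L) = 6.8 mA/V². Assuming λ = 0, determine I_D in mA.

V_SG = V_DD − V_G = 3.33 − 0.79 = 2.54 V, so V_ov = 2.54 − 0.786 = 1.75 V.
Assume saturation: I_D = ½ k_p V_ov² = 0.5 × 6.8 × 1.75² = 10.5 mA, giving V_SD = V_DD − I_D R_D = 3.33 − 10.5 × 0.098 = 2.3 V.
V_SD = 2.3 V ≥ V_ov = 1.75 V, confirming saturation.

I_D = 10.5 mA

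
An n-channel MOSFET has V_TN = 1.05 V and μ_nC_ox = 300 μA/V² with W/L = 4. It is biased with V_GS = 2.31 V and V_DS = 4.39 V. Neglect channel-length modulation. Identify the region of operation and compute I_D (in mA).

Saturation; I_D = 0.953 mA

k_n = μ_nC_ox · (W/L) = 1.2 mA/V².
V_ov = V_GS − V_TN = 2.31 − 1.05 = 1.26 V.
Since V_DS = 4.39 V ≥ V_ov = 1.26 V, the device is in saturation.
I_D = ½ k_n V_ov² = 0.5 × 1.2 × 1.26² = 0.953 mA.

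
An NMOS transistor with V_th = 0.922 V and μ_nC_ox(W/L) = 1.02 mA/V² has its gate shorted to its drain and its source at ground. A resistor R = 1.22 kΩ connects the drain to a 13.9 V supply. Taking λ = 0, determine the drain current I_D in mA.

I_D = 7.50 mA

With gate tied to drain, V_GS = V_DS ≥ V_GS − V_th, so the device is in saturation.
KCL at the drain: ½ k_n (V_GS − V_th)² = (V_DD − V_GS)/R.
Let x = V_GS − 0.922. Then 0.622 x² + x − 12.98 = 0, giving x = 3.83 V (positive root), so V_GS = 4.76 V.
I_D = (V_DD − V_GS)/R = (13.9 − 4.76) / 1.22 = 7.5 mA.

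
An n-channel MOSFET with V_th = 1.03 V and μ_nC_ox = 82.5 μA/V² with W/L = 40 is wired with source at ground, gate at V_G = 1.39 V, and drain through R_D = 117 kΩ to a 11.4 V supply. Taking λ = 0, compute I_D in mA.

V_GS = V_G = 1.39 V, so V_ov = 1.39 − 1.03 = 0.36 V.
k_n = μ_nC_ox · (W/L) = 3.3 mA/V².
Assume saturation: I_D = ½ k_n V_ov² = 0.5 × 3.3 × 0.36² = 0.214 mA, giving V_DS = V_DD − I_D R_D = 11.4 − 0.214 × 117 = -13.6 V.
But -13.6 V < V_ov = 0.36 V, so the device is actually in triode.
In triode I_D = k_n[V_ov V_DS − ½ V_DS²] and I_D = (V_DD − V_DS)/R_D. Equating: 193 V_DS² − 140 V_DS + 11.4 = 0, giving V_DS = 0.0935 V (the root below V_ov).
I_D = (11.4 − 0.0935) / 117 = 0.0966 mA.

I_D = 0.0966 mA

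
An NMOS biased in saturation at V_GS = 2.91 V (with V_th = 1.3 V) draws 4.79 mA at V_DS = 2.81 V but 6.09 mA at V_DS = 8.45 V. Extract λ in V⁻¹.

λ = 0.0556 V⁻¹

With V_GS fixed, I_D ∝ (1 + λ V_DS) in saturation, so I_D2/I_D1 = (1 + λ V_DS2)/(1 + λ V_DS1).
6.09/4.79 = 1.271 = (1 + 8.45 λ)/(1 + 2.81 λ).
Solving: λ (I_D1 V_DS2 − I_D2 V_DS1) = I_D2 − I_D1, so λ = (6.09 − 4.79) / (4.79 × 8.45 − 6.09 × 2.81) = 1.3 / 23.4 = 0.0556 V⁻¹.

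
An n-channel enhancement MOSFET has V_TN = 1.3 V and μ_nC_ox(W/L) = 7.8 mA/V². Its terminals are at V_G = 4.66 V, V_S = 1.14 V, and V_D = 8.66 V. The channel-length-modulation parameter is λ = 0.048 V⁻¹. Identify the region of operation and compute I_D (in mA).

Saturation; I_D = 26.2 mA

V_GS = V_G − V_S = 4.66 − 1.14 = 3.52 V; V_DS = V_D − V_S = 8.66 − 1.14 = 7.52 V.
V_ov = V_GS − V_TN = 3.52 − 1.3 = 2.22 V.
Since V_DS = 7.52 V ≥ V_ov = 2.22 V, the device is in saturation.
I_D = ½ k_n V_ov² (1 + λ V_DS) = 0.5 × 7.8 × 2.22² × (1 + 0.048 × 7.52) = 26.2 mA.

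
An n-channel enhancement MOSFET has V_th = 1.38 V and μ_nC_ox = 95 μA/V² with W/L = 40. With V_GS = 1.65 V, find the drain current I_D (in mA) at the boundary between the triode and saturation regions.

At the boundary V_DS = V_ov = V_GS − V_th = 1.65 − 1.38 = 0.27 V.
k_n = μ_nC_ox · (W/L) = 3.8 mA/V².
I_D = ½ k_n V_ov² = 0.5 × 3.8 × 0.27² = 0.139 mA.

I_D = 0.139 mA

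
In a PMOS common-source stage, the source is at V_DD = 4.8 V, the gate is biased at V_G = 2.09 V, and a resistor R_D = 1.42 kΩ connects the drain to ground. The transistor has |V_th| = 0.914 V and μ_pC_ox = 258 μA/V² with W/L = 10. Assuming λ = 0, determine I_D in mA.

I_D = 2.83 mA

V_SG = V_DD − V_G = 4.8 − 2.09 = 2.71 V, so V_ov = 2.71 − 0.914 = 1.8 V.
k_p = μ_pC_ox · (W/L) = 2.58 mA/V².
Assume saturation: I_D = ½ k_p V_ov² = 0.5 × 2.58 × 1.8² = 4.16 mA, giving V_SD = V_DD − I_D R_D = 4.8 − 4.16 × 1.42 = -1.11 V.
But -1.11 V < V_ov = 1.8 V, so the device is actually in triode.
In triode I_D = k_p[V_ov V_SD − ½ V_SD²] and I_D = (V_DD − V_SD)/R_D. Equating: 1.83 V_SD² − 7.58 V_SD + 4.8 = 0, giving V_SD = 0.78 V (the root below V_ov).
I_D = (4.8 − 0.78) / 1.42 = 2.83 mA.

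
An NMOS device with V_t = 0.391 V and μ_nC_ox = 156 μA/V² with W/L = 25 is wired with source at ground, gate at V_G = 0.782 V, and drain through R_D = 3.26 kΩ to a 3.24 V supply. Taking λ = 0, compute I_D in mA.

V_GS = V_G = 0.782 V, so V_ov = 0.782 − 0.391 = 0.391 V.
k_n = μ_nC_ox · (W/L) = 3.9 mA/V².
Assume saturation: I_D = ½ k_n V_ov² = 0.5 × 3.9 × 0.391² = 0.298 mA, giving V_DS = V_DD − I_D R_D = 3.24 − 0.298 × 3.26 = 2.27 V.
V_DS = 2.27 V ≥ V_ov = 0.391 V, confirming saturation.

I_D = 0.298 mA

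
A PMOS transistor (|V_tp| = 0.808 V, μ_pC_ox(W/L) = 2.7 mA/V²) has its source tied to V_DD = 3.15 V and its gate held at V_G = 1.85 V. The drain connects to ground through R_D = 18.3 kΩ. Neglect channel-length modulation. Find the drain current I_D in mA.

I_D = 0.164 mA

V_SG = V_DD − V_G = 3.15 − 1.85 = 1.3 V, so V_ov = 1.3 − 0.808 = 0.492 V.
Assume saturation: I_D = ½ k_p V_ov² = 0.5 × 2.7 × 0.492² = 0.327 mA, giving V_SD = V_DD − I_D R_D = 3.15 − 0.327 × 18.3 = -2.83 V.
But -2.83 V < V_ov = 0.492 V, so the device is actually in triode.
In triode I_D = k_p[V_ov V_SD − ½ V_SD²] and I_D = (V_DD − V_SD)/R_D. Equating: 24.7 V_SD² − 25.31 V_SD + 3.15 = 0, giving V_SD = 0.145 V (the root below V_ov).
I_D = (3.15 − 0.145) / 18.3 = 0.164 mA.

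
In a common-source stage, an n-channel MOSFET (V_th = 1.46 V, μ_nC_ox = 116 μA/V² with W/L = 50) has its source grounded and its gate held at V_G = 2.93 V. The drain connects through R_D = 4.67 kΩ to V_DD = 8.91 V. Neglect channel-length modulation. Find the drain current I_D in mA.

V_GS = V_G = 2.93 V, so V_ov = 2.93 − 1.46 = 1.47 V.
k_n = μ_nC_ox · (W/L) = 5.8 mA/V².
Assume saturation: I_D = ½ k_n V_ov² = 0.5 × 5.8 × 1.47² = 6.27 mA, giving V_DS = V_DD − I_D R_D = 8.91 − 6.27 × 4.67 = -20.4 V.
But -20.4 V < V_ov = 1.47 V, so the device is actually in triode.
In triode I_D = k_n[V_ov V_DS − ½ V_DS²] and I_D = (V_DD − V_DS)/R_D. Equating: 13.5 V_DS² − 40.82 V_DS + 8.91 = 0, giving V_DS = 0.237 V (the root below V_ov).
I_D = (8.91 − 0.237) / 4.67 = 1.86 mA.

I_D = 1.86 mA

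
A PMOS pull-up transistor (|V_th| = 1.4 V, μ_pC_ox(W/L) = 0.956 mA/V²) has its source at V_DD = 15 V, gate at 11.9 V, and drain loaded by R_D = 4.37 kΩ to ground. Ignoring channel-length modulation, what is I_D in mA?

I_D = 1.38 mA

V_SG = V_DD − V_G = 15 − 11.9 = 3.1 V, so V_ov = 3.1 − 1.4 = 1.7 V.
Assume saturation: I_D = ½ k_p V_ov² = 0.5 × 0.956 × 1.7² = 1.38 mA, giving V_SD = V_DD − I_D R_D = 15 − 1.38 × 4.37 = 8.96 V.
V_SD = 8.96 V ≥ V_ov = 1.7 V, confirming saturation.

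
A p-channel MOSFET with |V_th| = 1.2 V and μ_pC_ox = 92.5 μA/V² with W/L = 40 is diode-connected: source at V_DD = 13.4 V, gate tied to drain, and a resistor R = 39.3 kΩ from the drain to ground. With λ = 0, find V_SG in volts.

With gate tied to drain, V_SG = V_SD ≥ V_SG − |V_th|, so the device is in saturation.
k_p = μ_pC_ox · (W/L) = 3.7 mA/V².
KCL at the drain: ½ k_p (V_SG − |V_th|)² = (V_DD − V_SG)/R.
Let x = V_SG − 1.2. Then 72.7 x² + x − 12.2 = 0, giving x = 0.403 V (positive root), so V_SG = 1.6 V.
I_D = (V_DD − V_SG)/R = (13.4 − 1.6) / 39.3 = 0.3 mA.

V_SG = 1.60 V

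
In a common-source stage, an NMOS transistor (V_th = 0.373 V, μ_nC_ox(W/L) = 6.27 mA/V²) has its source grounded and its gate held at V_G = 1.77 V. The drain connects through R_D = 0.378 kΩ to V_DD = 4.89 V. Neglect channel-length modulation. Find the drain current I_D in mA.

I_D = 6.12 mA

V_GS = V_G = 1.77 V, so V_ov = 1.77 − 0.373 = 1.4 V.
Assume saturation: I_D = ½ k_n V_ov² = 0.5 × 6.27 × 1.4² = 6.12 mA, giving V_DS = V_DD − I_D R_D = 4.89 − 6.12 × 0.378 = 2.58 V.
V_DS = 2.58 V ≥ V_ov = 1.4 V, confirming saturation.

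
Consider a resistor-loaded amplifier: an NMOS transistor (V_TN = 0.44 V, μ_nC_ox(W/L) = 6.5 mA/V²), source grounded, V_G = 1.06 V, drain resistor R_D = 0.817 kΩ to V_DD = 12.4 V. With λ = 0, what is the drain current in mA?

I_D = 1.25 mA

V_GS = V_G = 1.06 V, so V_ov = 1.06 − 0.44 = 0.62 V.
Assume saturation: I_D = ½ k_n V_ov² = 0.5 × 6.5 × 0.62² = 1.25 mA, giving V_DS = V_DD − I_D R_D = 12.4 − 1.25 × 0.817 = 11.4 V.
V_DS = 11.4 V ≥ V_ov = 0.62 V, confirming saturation.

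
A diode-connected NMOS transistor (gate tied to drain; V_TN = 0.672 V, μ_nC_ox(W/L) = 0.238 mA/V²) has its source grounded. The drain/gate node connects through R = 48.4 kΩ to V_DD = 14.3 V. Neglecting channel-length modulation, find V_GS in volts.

With gate tied to drain, V_GS = V_DS ≥ V_GS − V_TN, so the device is in saturation.
KCL at the drain: ½ k_n (V_GS − V_TN)² = (V_DD − V_GS)/R.
Let x = V_GS − 0.672. Then 5.76 x² + x − 13.63 = 0, giving x = 1.45 V (positive root), so V_GS = 2.13 V.
I_D = (V_DD − V_GS)/R = (14.3 − 2.13) / 48.4 = 0.252 mA.

V_GS = 2.13 V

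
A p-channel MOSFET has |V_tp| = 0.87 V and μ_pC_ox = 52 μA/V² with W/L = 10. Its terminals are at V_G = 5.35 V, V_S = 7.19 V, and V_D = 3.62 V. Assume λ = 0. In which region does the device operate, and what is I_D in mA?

V_SG = V_S − V_G = 7.19 − 5.35 = 1.84 V; V_SD = V_S − V_D = 7.19 − 3.62 = 3.57 V.
k_p = μ_pC_ox · (W/L) = 0.52 mA/V².
V_ov = V_SG − |V_tp| = 1.84 − 0.87 = 0.97 V.
Since V_SD = 3.57 V ≥ V_ov = 0.97 V, the device is in saturation.
I_D = ½ k_p V_ov² = 0.5 × 0.52 × 0.97² = 0.245 mA.

Saturation; I_D = 0.245 mA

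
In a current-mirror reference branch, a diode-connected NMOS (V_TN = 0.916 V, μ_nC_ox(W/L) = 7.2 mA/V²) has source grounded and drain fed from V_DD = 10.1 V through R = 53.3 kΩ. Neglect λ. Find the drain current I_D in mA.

With gate tied to drain, V_GS = V_DS ≥ V_GS − V_TN, so the device is in saturation.
KCL at the drain: ½ k_n (V_GS − V_TN)² = (V_DD − V_GS)/R.
Let x = V_GS − 0.916. Then 192 x² + x − 9.184 = 0, giving x = 0.216 V (positive root), so V_GS = 1.13 V.
I_D = (V_DD − V_GS)/R = (10.1 − 1.13) / 53.3 = 0.168 mA.

I_D = 0.168 mA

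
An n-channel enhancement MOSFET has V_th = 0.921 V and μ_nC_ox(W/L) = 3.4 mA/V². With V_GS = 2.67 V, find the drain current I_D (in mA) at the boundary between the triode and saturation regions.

At the boundary V_DS = V_ov = V_GS − V_th = 2.67 − 0.921 = 1.75 V.
I_D = ½ k_n V_ov² = 0.5 × 3.4 × 1.75² = 5.2 mA.

I_D = 5.20 mA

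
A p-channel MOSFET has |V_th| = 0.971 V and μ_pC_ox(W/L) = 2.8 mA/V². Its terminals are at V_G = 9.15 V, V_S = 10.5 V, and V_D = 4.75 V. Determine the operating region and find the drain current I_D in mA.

Saturation; I_D = 0.201 mA

V_SG = V_S − V_G = 10.5 − 9.15 = 1.35 V; V_SD = V_S − V_D = 10.5 − 4.75 = 5.75 V.
V_ov = V_SG − |V_th| = 1.35 − 0.971 = 0.379 V.
Since V_SD = 5.75 V ≥ V_ov = 0.379 V, the device is in saturation.
I_D = ½ k_p V_ov² = 0.5 × 2.8 × 0.379² = 0.201 mA.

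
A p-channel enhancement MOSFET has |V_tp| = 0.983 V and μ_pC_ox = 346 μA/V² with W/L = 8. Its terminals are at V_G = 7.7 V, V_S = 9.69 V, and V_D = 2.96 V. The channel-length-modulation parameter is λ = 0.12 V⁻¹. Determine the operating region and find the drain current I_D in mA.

V_SG = V_S − V_G = 9.69 − 7.7 = 1.99 V; V_SD = V_S − V_D = 9.69 − 2.96 = 6.73 V.
k_p = μ_pC_ox · (W/L) = 2.768 mA/V².
V_ov = V_SG − |V_tp| = 1.99 − 0.983 = 1.01 V.
Since V_SD = 6.73 V ≥ V_ov = 1.01 V, the device is in saturation.
I_D = ½ k_p V_ov² (1 + λ V_SD) = 0.5 × 2.768 × 1.01² × (1 + 0.12 × 6.73) = 2.54 mA.

Saturation; I_D = 2.54 mA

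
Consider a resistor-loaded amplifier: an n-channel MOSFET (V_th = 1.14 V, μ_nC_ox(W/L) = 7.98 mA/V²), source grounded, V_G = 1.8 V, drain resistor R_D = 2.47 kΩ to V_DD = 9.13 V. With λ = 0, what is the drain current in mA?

I_D = 1.74 mA

V_GS = V_G = 1.8 V, so V_ov = 1.8 − 1.14 = 0.66 V.
Assume saturation: I_D = ½ k_n V_ov² = 0.5 × 7.98 × 0.66² = 1.74 mA, giving V_DS = V_DD − I_D R_D = 9.13 − 1.74 × 2.47 = 4.84 V.
V_DS = 4.84 V ≥ V_ov = 0.66 V, confirming saturation.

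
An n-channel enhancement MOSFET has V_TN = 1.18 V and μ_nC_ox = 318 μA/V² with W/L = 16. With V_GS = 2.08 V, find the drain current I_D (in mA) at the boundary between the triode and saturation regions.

I_D = 2.06 mA

At the boundary V_DS = V_ov = V_GS − V_TN = 2.08 − 1.18 = 0.9 V.
k_n = μ_nC_ox · (W/L) = 5.088 mA/V².
I_D = ½ k_n V_ov² = 0.5 × 5.088 × 0.9² = 2.06 mA.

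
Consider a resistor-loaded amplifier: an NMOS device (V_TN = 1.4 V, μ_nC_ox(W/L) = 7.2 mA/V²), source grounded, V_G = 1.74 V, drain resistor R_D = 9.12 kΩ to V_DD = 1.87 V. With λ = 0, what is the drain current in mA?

V_GS = V_G = 1.74 V, so V_ov = 1.74 − 1.4 = 0.34 V.
Assume saturation: I_D = ½ k_n V_ov² = 0.5 × 7.2 × 0.34² = 0.416 mA, giving V_DS = V_DD − I_D R_D = 1.87 − 0.416 × 9.12 = -1.93 V.
But -1.93 V < V_ov = 0.34 V, so the device is actually in triode.
In triode I_D = k_n[V_ov V_DS − ½ V_DS²] and I_D = (V_DD − V_DS)/R_D. Equating: 32.8 V_DS² − 23.33 V_DS + 1.87 = 0, giving V_DS = 0.0921 V (the root below V_ov).
I_D = (1.87 − 0.0921) / 9.12 = 0.195 mA.

I_D = 0.195 mA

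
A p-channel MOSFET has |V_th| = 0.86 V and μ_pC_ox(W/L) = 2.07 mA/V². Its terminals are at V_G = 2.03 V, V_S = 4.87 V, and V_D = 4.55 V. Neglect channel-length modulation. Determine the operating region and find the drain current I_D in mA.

Triode; I_D = 1.21 mA

V_SG = V_S − V_G = 4.87 − 2.03 = 2.84 V; V_SD = V_S − V_D = 4.87 − 4.55 = 0.32 V.
V_ov = V_SG − |V_th| = 2.84 − 0.86 = 1.98 V.
Since V_SD = 0.32 V < V_ov = 1.98 V, the device is in the triode region.
I_D = k_p [V_ov · V_SD − ½ V_SD²] = 2.07 × [1.98 × 0.32 − 0.5 × 0.32²] = 1.21 mA.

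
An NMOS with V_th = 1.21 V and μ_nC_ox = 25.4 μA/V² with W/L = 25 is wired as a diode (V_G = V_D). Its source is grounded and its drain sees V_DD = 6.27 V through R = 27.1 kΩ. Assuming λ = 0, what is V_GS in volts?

V_GS = 1.92 V

With gate tied to drain, V_GS = V_DS ≥ V_GS − V_th, so the device is in saturation.
k_n = μ_nC_ox · (W/L) = 0.635 mA/V².
KCL at the drain: ½ k_n (V_GS − V_th)² = (V_DD − V_GS)/R.
Let x = V_GS − 1.21. Then 8.6 x² + x − 5.06 = 0, giving x = 0.711 V (positive root), so V_GS = 1.92 V.
I_D = (V_DD − V_GS)/R = (6.27 − 1.92) / 27.1 = 0.16 mA.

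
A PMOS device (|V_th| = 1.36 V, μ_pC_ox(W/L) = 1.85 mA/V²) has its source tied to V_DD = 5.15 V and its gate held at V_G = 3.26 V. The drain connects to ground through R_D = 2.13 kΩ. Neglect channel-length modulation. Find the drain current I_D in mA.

V_SG = V_DD − V_G = 5.15 − 3.26 = 1.89 V, so V_ov = 1.89 − 1.36 = 0.53 V.
Assume saturation: I_D = ½ k_p V_ov² = 0.5 × 1.85 × 0.53² = 0.26 mA, giving V_SD = V_DD − I_D R_D = 5.15 − 0.26 × 2.13 = 4.6 V.
V_SD = 4.6 V ≥ V_ov = 0.53 V, confirming saturation.

I_D = 0.260 mA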